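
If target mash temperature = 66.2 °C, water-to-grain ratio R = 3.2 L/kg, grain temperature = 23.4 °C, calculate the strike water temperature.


T_strike = (0.41/R)·(T_mash − T_grain) + T_mash
T_strike = (0.41/3.2)·(66.2 − 23.4) + 66.2

71.6838 °C


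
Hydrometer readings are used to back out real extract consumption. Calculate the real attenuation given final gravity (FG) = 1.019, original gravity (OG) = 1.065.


AA = (OG−FG)/(OG−1)·100;  RA = AA·0.8192
AA = (1.065 − 1.019)/(1.065 − 1)·100 = 70.7692
RA = 70.7692·0.8192

57.9742 %


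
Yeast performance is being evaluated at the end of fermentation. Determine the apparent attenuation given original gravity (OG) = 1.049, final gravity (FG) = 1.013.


AA = (OG − FG)/(OG − 1) · 100
AA = (1.049 − 1.013)/(1.049 − 1) · 100

73.4694 %


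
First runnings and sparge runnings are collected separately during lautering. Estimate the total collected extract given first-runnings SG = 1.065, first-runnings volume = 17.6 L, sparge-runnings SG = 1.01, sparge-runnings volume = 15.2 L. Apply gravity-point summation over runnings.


total = Σ (SG_i − 1)·1000·V_i
first = (1.065 − 1)·1000·17.6 = 1144.0000
sparge = (1.01 − 1)·1000·15.2 = 152.0000
total = 1144.0000 + 152.0000

1296.0000 gravity·L


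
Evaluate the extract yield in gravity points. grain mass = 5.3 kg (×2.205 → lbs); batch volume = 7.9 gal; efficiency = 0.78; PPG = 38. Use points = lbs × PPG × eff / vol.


lbs = 5.3 × 2.205 = 11.6865
points = 11.6865 × 38 × 0.78 / 7.9

43.8466 points


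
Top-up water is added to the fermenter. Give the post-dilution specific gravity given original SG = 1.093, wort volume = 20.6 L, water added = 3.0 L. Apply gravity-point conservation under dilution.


SG_new = 1 + (SG_old − 1)·V_old/(V_old + V_water)
pts = (1.093 − 1)·1000·20.6/(20.6 + 3.0) = 81.1780
SG_new = 1 + 81.1780/1000

1.0812


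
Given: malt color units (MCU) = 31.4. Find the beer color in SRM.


SRM = 1.4922 · MCU^0.6859
SRM = 1.4922 · 31.4^0.6859

15.8698 SRM


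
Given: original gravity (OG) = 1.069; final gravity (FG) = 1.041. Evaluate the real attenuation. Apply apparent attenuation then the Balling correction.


AA = (OG−FG)/(OG−1)·100;  RA = AA·0.8192
AA = (1.069 − 1.041)/(1.069 − 1)·100 = 40.5797
RA = 40.5797·0.8192

33.2429 %


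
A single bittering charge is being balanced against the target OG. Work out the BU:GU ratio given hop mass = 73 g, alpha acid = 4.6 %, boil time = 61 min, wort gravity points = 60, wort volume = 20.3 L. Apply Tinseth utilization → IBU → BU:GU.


U = 1.65·0.000125^(GP/1000)·(1−e^(−0.04t))/4.15;  IBU = (α/100)·m·U·1000/V;  BU:GU = IBU/GP
U = 1.65·0.000125^(60/1000)·(1−e^(−0.04·61))/4.15 = 0.2117
IBU = (4.6/100)·73·0.2117·1000/20.3 = 35.0130
BU:GU = 35.0130/60

0.5836


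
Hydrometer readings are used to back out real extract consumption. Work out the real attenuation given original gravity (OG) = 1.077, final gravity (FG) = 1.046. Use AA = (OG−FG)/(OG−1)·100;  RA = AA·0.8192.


AA = (1.077 − 1.046)/(1.077 − 1)·100 = 40.2597
RA = 40.2597·0.8192

32.9808 %


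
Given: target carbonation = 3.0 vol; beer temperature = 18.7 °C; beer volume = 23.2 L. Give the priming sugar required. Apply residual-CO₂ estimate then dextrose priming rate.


residual = 14.695·(0.01821 + 0.09011·e^(−0.04·T));  sugar = (target − residual)·4.0·V
residual = 14.695·(0.01821 + 0.09011·e^(−0.04·18.7)) = 0.8943
sugar = (3.0 − 0.8943)·4.0·23.2

195.4052 g


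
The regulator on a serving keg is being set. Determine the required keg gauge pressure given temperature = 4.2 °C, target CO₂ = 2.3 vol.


psi = vols/(0.01821 + 0.09011·e^(−0.04·T)) − 14.695
psi = 2.3/(0.01821 + 0.09011·e^(−0.04·4.2)) − 14.695

9.6733 psi


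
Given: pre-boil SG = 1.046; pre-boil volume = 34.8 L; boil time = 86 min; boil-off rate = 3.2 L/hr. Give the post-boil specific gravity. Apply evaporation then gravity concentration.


V_post = V_pre − rate·(t/60);  SG_post = 1 + (SG_pre−1)·V_pre/V_post
V_post = 34.8 − 3.2·(86/60) = 30.2133
SG_post = 1 + (1.046 − 1)·34.8/30.2133

1.0530


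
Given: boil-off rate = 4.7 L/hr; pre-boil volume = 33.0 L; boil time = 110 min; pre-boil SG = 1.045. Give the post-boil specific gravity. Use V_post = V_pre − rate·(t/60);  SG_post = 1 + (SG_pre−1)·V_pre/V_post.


V_post = 33.0 − 4.7·(110/60) = 24.3833
SG_post = 1 + (1.045 − 1)·33.0/24.3833

1.0609


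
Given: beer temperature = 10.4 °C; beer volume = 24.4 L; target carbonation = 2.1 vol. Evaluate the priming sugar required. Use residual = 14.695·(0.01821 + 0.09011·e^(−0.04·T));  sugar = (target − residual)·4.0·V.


residual = 14.695·(0.01821 + 0.09011·e^(−0.04·10.4)) = 1.1411
sugar = (2.1 − 1.1411)·4.0·24.4

93.5865 g


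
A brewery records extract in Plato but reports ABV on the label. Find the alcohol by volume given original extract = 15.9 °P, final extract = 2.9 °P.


SG = 259/(259 − P);  ABV = (OG − FG)·131.25
OG = 259/(259 − 15.9) = 1.0654
FG = 259/(259 − 2.9) = 1.0113
ABV = (1.0654 − 1.0113)·131.25

7.0982 % ABV


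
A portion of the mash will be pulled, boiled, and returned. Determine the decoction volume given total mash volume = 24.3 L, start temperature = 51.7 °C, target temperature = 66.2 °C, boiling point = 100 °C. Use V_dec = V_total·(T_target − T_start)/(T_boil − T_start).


V_dec = 24.3·(66.2 − 51.7)/(100 − 51.7)

7.2950 L


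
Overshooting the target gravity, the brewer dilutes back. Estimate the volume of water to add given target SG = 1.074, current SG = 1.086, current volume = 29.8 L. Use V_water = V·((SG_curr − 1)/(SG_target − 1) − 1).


V_water = 29.8·((1.086 − 1)/(1.074 − 1) − 1)

4.8324 L


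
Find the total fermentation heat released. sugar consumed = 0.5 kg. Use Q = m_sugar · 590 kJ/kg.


Q = 0.5 · 590

295.0000 kJ


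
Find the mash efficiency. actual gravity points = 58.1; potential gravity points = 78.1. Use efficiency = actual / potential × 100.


efficiency = 58.1 / 78.1 × 100

74.3918 %


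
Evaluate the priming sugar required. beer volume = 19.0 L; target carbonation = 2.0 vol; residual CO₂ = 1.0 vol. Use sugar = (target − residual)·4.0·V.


sugar = (2.0 − 1.0)·4.0·19.0

76.0000 g


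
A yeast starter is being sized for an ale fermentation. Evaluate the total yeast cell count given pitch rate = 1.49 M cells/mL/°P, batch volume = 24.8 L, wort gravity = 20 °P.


cells (billions) = rate · V_L · °P
cells = 1.49 · 24.8 · 20

739.0400 billion cells


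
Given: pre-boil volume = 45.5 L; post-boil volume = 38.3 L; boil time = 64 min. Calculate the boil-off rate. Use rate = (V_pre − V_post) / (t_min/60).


rate = (45.5 − 38.3) / (64/60)

6.7500 L/hr


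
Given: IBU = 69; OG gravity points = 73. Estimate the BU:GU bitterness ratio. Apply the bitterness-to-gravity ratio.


BU:GU = IBU / OG_points
BU:GU = 69 / 73

0.9452


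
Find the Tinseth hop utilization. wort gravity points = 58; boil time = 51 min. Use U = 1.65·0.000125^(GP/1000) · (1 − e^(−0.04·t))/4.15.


bigness = 1.65·0.000125^(58/1000) = 0.9797
boil_factor = (1 − e^(−0.04·51))/4.15 = 0.2096
U = 0.9797 · 0.2096

0.2054


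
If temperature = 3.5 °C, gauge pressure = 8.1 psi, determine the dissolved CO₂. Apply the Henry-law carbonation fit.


vols = (P + 14.695)·(0.01821 + 0.09011·e^(−0.04·T))
vols = (8.1 + 14.695)·(0.01821 + 0.09011·e^(−0.04·3.5))

2.2008 volumes


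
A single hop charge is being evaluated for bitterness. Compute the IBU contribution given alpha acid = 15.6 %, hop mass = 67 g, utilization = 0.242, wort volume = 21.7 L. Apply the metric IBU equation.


IBU = (α/100)·mass·U·1000 / V
IBU = (15.6/100)·67·0.242·1000 / 21.7

116.5615 IBU


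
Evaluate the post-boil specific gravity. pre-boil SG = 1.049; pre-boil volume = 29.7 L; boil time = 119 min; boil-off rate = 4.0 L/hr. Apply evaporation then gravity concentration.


V_post = V_pre − rate·(t/60);  SG_post = 1 + (SG_pre−1)·V_pre/V_post
V_post = 29.7 − 4.0·(119/60) = 21.7667
SG_post = 1 + (1.049 − 1)·29.7/21.7667

1.0669


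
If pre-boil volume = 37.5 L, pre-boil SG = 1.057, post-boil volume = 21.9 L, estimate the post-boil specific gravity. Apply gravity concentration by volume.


SG_post = 1 + (SG_pre − 1)·V_pre/V_post
pts_pre = (1.057 − 1)·1000 = 57.0000
pts_post = 57.0000·37.5/21.9 = 97.6027
SG_post = 1 + 97.6027/1000

1.0976


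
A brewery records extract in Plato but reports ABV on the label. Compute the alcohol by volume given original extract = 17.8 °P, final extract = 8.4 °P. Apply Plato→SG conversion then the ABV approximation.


SG = 259/(259 − P);  ABV = (OG − FG)·131.25
OG = 259/(259 − 17.8) = 1.0738
FG = 259/(259 − 8.4) = 1.0335
ABV = (1.0738 − 1.0335)·131.25

5.2865 % ABV


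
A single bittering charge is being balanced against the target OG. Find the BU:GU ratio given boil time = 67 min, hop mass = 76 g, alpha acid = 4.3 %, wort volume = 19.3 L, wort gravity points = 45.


U = 1.65·0.000125^(GP/1000)·(1−e^(−0.04t))/4.15;  IBU = (α/100)·m·U·1000/V;  BU:GU = IBU/GP
U = 1.65·0.000125^(45/1000)·(1−e^(−0.04·67))/4.15 = 0.2471
IBU = (4.3/100)·76·0.2471·1000/19.3 = 41.8480
BU:GU = 41.8480/45

0.9300


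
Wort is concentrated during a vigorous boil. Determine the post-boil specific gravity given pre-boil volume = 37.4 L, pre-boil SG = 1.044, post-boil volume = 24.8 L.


SG_post = 1 + (SG_pre − 1)·V_pre/V_post
pts_pre = (1.044 − 1)·1000 = 44.0000
pts_post = 44.0000·37.4/24.8 = 66.3548
SG_post = 1 + 66.3548/1000

1.0664


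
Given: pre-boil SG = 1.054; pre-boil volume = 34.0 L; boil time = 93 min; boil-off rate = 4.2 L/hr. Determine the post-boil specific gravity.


V_post = V_pre − rate·(t/60);  SG_post = 1 + (SG_pre−1)·V_pre/V_post
V_post = 34.0 − 4.2·(93/60) = 27.4900
SG_post = 1 + (1.054 − 1)·34.0/27.4900

1.0668


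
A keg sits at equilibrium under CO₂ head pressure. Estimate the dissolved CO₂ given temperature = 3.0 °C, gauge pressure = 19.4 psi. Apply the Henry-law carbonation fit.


vols = (P + 14.695)·(0.01821 + 0.09011·e^(−0.04·T))
vols = (19.4 + 14.695)·(0.01821 + 0.09011·e^(−0.04·3.0))

3.3458 volumes


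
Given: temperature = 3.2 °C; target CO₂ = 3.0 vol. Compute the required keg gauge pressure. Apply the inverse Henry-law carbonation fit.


psi = vols/(0.01821 + 0.09011·e^(−0.04·T)) − 14.695
psi = 3.0/(0.01821 + 0.09011·e^(−0.04·3.2)) − 14.695

16.0763 psi


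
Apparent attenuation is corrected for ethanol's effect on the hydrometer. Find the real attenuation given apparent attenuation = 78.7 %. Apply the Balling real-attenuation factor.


RA = AA · 0.8192
RA = 78.7 · 0.8192

64.4710 %


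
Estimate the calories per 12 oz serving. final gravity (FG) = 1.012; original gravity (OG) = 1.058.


ABW = (OG−FG)·131.25·0.79/FG;  °P = 259 − 259/SG (for OG→OE and FG→AE);  RE = 0.1808·OE + 0.8192·AE;  Cal = (6.9·ABW + 4·(RE−0.1))·FG·3.55
ABW = (1.058 − 1.012)·131.25·0.79/1.012 = 4.7131
OE = 259 − 259/1.058 = 14.1985 °P
AE = 259 − 259/1.012 = 3.0711 °P
RE = 0.1808·14.1985 + 0.8192·3.0711 = 5.0830 °P
Cal = (6.9·4.7131 + 4·(5.0830−0.1))·1.012·3.55

188.4392 kcal


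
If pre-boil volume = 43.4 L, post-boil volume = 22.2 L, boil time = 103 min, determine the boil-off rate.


rate = (V_pre − V_post) / (t_min/60)
rate = (43.4 − 22.2) / (103/60)

12.3495 L/hr


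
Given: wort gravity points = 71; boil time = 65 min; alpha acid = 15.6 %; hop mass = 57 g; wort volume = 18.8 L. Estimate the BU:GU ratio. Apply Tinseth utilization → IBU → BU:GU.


U = 1.65·0.000125^(GP/1000)·(1−e^(−0.04t))/4.15;  IBU = (α/100)·m·U·1000/V;  BU:GU = IBU/GP
U = 1.65·0.000125^(71/1000)·(1−e^(−0.04·65))/4.15 = 0.1944
IBU = (15.6/100)·57·0.1944·1000/18.8 = 91.9688
BU:GU = 91.9688/71

1.2953


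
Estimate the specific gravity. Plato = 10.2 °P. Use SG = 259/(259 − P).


SG = 259/(259 − 10.2)

1.0410


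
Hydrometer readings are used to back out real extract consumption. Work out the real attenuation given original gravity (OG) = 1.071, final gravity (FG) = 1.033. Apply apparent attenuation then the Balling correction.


AA = (OG−FG)/(OG−1)·100;  RA = AA·0.8192
AA = (1.071 − 1.033)/(1.071 − 1)·100 = 53.5211
RA = 53.5211·0.8192

43.8445 %


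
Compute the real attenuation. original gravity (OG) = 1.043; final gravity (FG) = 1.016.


AA = (OG−FG)/(OG−1)·100;  RA = AA·0.8192
AA = (1.043 − 1.016)/(1.043 − 1)·100 = 62.7907
RA = 62.7907·0.8192

51.4381 %


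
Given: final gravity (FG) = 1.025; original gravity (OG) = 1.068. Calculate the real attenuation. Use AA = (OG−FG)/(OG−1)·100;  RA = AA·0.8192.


AA = (1.068 − 1.025)/(1.068 − 1)·100 = 63.2353
RA = 63.2353·0.8192

51.8024 %


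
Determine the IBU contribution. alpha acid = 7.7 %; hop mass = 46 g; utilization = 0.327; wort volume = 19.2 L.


IBU = (α/100)·mass·U·1000 / V
IBU = (7.7/100)·46·0.327·1000 / 19.2

60.3247 IBU


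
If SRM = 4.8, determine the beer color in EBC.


EBC = SRM · 1.97
EBC = 4.8 · 1.97

9.4560 EBC


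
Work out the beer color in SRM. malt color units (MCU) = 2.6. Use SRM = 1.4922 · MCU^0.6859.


SRM = 1.4922 · 2.6^0.6859

2.8738 SRM


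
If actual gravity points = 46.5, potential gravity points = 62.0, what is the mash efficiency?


efficiency = actual / potential × 100
efficiency = 46.5 / 62.0 × 100

75.0000 %


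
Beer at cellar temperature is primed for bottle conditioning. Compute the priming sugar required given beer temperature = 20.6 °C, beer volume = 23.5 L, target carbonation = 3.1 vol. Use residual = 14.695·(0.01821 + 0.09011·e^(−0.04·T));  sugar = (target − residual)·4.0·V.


residual = 14.695·(0.01821 + 0.09011·e^(−0.04·20.6)) = 0.8485
sugar = (3.1 − 0.8485)·4.0·23.5

211.6436 g


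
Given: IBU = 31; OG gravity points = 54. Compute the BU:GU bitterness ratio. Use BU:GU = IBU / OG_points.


BU:GU = 31 / 54

0.5741


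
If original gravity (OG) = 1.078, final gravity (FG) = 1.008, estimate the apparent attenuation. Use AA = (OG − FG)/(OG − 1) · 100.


AA = (1.078 − 1.008)/(1.078 − 1) · 100

89.7436 %


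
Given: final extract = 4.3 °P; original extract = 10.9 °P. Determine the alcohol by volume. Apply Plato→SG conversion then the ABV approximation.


SG = 259/(259 − P);  ABV = (OG − FG)·131.25
OG = 259/(259 − 10.9) = 1.0439
FG = 259/(259 − 4.3) = 1.0169
ABV = (1.0439 − 1.0169)·131.25

3.5505 % ABV


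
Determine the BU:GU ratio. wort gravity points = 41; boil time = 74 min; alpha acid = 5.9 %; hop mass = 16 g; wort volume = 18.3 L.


U = 1.65·0.000125^(GP/1000)·(1−e^(−0.04t))/4.15;  IBU = (α/100)·m·U·1000/V;  BU:GU = IBU/GP
U = 1.65·0.000125^(41/1000)·(1−e^(−0.04·74))/4.15 = 0.2608
IBU = (5.9/100)·16·0.2608·1000/18.3 = 13.4531
BU:GU = 13.4531/41

0.3281


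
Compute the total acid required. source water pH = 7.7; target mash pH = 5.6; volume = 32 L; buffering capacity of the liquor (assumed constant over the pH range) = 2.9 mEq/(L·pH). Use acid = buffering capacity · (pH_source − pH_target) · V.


acid = 2.9 · (7.7 − 5.6) · 32

194.8800 mEq


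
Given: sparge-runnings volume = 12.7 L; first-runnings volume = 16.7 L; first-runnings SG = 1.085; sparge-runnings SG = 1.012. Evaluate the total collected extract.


total = Σ (SG_i − 1)·1000·V_i
first = (1.085 − 1)·1000·16.7 = 1419.5000
sparge = (1.012 − 1)·1000·12.7 = 152.4000
total = 1419.5000 + 152.4000

1571.9000 gravity·L


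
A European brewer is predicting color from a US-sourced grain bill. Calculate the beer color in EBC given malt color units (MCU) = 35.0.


SRM = 1.4922·MCU^0.6859;  EBC = SRM·1.97
SRM = 1.4922·35.0^0.6859 = 17.0963
EBC = 17.0963·1.97

33.6798 EBC


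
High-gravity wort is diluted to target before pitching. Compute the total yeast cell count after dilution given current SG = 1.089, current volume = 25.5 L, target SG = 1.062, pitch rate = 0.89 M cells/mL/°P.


V_w = V·((SG_c−1)/(SG_t−1)−1);  °P = 259 − 259/SG_t;  cells = rate·(V+V_w)·°P
V_w = 25.5·((1.089−1)/(1.062−1)−1) = 11.1048
V_final = 25.5 + 11.1048 = 36.6048
°P = 259 − 259/1.062 = 15.1205
cells = 0.89·36.6048·15.1205

492.6012 billion cells


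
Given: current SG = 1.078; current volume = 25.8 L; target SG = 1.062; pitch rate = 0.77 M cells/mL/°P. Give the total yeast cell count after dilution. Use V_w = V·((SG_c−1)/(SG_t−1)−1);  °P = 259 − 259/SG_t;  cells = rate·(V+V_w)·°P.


V_w = 25.8·((1.078−1)/(1.062−1)−1) = 6.6581
V_final = 25.8 + 6.6581 = 32.4581
°P = 259 − 259/1.062 = 15.1205
cells = 0.77·32.4581·15.1205

377.9029 billion cells


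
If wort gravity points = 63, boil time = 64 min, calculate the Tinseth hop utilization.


U = 1.65·0.000125^(GP/1000) · (1 − e^(−0.04·t))/4.15
bigness = 1.65·0.000125^(63/1000) = 0.9367
boil_factor = (1 − e^(−0.04·64))/4.15 = 0.2223
U = 0.9367 · 0.2223

0.2083


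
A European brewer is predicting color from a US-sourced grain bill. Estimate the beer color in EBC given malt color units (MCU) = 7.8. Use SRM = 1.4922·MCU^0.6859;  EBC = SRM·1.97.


SRM = 1.4922·7.8^0.6859 = 6.1054
EBC = 6.1054·1.97

12.0277 EBC


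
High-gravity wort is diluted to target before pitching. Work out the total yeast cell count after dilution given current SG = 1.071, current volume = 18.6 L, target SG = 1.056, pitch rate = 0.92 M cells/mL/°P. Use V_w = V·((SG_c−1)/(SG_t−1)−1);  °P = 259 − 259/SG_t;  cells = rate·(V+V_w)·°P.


V_w = 18.6·((1.071−1)/(1.056−1)−1) = 4.9821
V_final = 18.6 + 4.9821 = 23.5821
°P = 259 − 259/1.056 = 13.7348
cells = 0.92·23.5821·13.7348

297.9854 billion cells


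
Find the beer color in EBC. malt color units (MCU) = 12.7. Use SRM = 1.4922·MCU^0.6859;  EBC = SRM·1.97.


SRM = 1.4922·12.7^0.6859 = 8.5295
EBC = 8.5295·1.97

16.8032 EBC


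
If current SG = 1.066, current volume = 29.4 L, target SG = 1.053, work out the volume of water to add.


V_water = V·((SG_curr − 1)/(SG_target − 1) − 1)
V_water = 29.4·((1.066 − 1)/(1.053 − 1) − 1)

7.2113 L


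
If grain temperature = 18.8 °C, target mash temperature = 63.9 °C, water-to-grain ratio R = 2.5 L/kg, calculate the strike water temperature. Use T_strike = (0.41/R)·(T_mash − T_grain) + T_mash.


T_strike = (0.41/2.5)·(63.9 − 18.8) + 63.9

71.2964 °C


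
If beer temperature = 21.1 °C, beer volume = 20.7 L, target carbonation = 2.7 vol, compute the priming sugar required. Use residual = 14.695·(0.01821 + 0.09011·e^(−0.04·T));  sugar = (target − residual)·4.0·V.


residual = 14.695·(0.01821 + 0.09011·e^(−0.04·21.1)) = 0.8370
sugar = (2.7 − 0.8370)·4.0·20.7

154.2588 g


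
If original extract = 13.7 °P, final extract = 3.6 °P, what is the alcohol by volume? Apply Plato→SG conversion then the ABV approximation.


SG = 259/(259 − P);  ABV = (OG − FG)·131.25
OG = 259/(259 − 13.7) = 1.0558
FG = 259/(259 − 3.6) = 1.0141
ABV = (1.0558 − 1.0141)·131.25

5.4803 % ABV


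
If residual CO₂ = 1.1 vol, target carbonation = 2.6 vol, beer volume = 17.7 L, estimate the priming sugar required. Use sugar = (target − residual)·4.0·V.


sugar = (2.6 − 1.1)·4.0·17.7

106.2000 g


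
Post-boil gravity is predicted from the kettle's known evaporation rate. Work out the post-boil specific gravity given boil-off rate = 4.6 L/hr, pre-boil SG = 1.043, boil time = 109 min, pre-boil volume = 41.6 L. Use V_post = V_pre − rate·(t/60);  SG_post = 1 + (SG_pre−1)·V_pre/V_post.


V_post = 41.6 − 4.6·(109/60) = 33.2433
SG_post = 1 + (1.043 − 1)·41.6/33.2433

1.0538


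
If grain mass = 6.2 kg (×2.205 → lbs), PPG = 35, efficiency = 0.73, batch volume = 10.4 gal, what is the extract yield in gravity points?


points = lbs × PPG × eff / vol
lbs = 6.2 × 2.205 = 13.6710
points = 13.6710 × 35 × 0.73 / 10.4

33.5860 points


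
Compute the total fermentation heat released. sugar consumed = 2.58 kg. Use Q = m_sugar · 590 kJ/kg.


Q = 2.58 · 590

1522.2000 kJ


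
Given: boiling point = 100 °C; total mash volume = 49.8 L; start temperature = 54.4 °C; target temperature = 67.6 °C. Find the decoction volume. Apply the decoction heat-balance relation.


V_dec = V_total·(T_target − T_start)/(T_boil − T_start)
V_dec = 49.8·(67.6 − 54.4)/(100 − 54.4)

14.4158 L


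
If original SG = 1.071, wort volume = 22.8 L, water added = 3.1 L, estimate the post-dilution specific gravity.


SG_new = 1 + (SG_old − 1)·V_old/(V_old + V_water)
pts = (1.071 − 1)·1000·22.8/(22.8 + 3.1) = 62.5019
SG_new = 1 + 62.5019/1000

1.0625


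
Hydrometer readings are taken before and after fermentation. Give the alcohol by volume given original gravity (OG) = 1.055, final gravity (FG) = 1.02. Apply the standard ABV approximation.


ABV = (OG − FG) · 131.25
ABV = (1.055 − 1.02) · 131.25

4.5937 % ABV


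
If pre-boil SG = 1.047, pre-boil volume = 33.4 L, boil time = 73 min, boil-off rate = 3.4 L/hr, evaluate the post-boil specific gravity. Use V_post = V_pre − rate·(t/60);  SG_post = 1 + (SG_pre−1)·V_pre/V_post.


V_post = 33.4 − 3.4·(73/60) = 29.2633
SG_post = 1 + (1.047 − 1)·33.4/29.2633

1.0536


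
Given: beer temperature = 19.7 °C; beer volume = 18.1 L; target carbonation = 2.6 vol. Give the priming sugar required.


residual = 14.695·(0.01821 + 0.09011·e^(−0.04·T));  sugar = (target − residual)·4.0·V
residual = 14.695·(0.01821 + 0.09011·e^(−0.04·19.7)) = 0.8698
sugar = (2.6 − 0.8698)·4.0·18.1

125.2690 g


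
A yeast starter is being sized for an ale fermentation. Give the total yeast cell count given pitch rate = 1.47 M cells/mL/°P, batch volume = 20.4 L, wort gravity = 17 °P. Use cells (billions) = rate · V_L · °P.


cells = 1.47 · 20.4 · 17

509.7960 billion cells


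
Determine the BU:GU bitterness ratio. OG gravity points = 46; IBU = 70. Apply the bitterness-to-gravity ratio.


BU:GU = IBU / OG_points
BU:GU = 70 / 46

1.5217


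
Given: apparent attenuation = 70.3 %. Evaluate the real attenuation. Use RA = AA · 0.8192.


RA = 70.3 · 0.8192

57.5898 %


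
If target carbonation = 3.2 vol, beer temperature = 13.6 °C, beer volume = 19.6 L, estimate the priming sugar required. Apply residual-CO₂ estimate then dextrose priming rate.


residual = 14.695·(0.01821 + 0.09011·e^(−0.04·T));  sugar = (target − residual)·4.0·V
residual = 14.695·(0.01821 + 0.09011·e^(−0.04·13.6)) = 1.0362
sugar = (3.2 − 1.0362)·4.0·19.6

169.6442 g


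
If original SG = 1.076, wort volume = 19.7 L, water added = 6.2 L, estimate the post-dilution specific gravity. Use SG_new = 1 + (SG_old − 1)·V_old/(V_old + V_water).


pts = (1.076 − 1)·1000·19.7/(19.7 + 6.2) = 57.8069
SG_new = 1 + 57.8069/1000

1.0578


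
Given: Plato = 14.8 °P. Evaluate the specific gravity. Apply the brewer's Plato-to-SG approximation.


SG = 259/(259 − P)
SG = 259/(259 − 14.8)

1.0606


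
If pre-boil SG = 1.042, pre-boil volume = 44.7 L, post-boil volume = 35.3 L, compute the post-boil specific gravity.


SG_post = 1 + (SG_pre − 1)·V_pre/V_post
pts_pre = (1.042 − 1)·1000 = 42.0000
pts_post = 42.0000·44.7/35.3 = 53.1841
SG_post = 1 + 53.1841/1000

1.0532


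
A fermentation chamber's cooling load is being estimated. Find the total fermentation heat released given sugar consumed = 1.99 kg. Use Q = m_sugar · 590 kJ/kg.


Q = 1.99 · 590

1174.1000 kJ


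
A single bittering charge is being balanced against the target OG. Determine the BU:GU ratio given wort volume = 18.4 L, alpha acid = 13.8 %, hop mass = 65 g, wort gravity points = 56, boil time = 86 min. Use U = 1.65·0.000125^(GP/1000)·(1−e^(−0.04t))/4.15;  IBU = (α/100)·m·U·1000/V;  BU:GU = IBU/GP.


U = 1.65·0.000125^(56/1000)·(1−e^(−0.04·86))/4.15 = 0.2327
IBU = (13.8/100)·65·0.2327·1000/18.4 = 113.4185
BU:GU = 113.4185/56

2.0253


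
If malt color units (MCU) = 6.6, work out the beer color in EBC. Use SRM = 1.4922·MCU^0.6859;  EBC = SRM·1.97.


SRM = 1.4922·6.6^0.6859 = 5.4444
EBC = 5.4444·1.97

10.7255 EBC


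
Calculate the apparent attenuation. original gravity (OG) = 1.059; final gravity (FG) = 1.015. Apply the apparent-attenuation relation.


AA = (OG − FG)/(OG − 1) · 100
AA = (1.059 − 1.015)/(1.059 − 1) · 100

74.5763 %


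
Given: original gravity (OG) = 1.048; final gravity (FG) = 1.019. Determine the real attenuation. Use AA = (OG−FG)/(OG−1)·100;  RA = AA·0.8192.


AA = (1.048 − 1.019)/(1.048 − 1)·100 = 60.4167
RA = 60.4167·0.8192

49.4933 %


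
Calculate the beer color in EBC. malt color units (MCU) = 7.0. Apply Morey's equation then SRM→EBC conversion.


SRM = 1.4922·MCU^0.6859;  EBC = SRM·1.97
SRM = 1.4922·7.0^0.6859 = 5.6687
EBC = 5.6687·1.97

11.1672 EBC


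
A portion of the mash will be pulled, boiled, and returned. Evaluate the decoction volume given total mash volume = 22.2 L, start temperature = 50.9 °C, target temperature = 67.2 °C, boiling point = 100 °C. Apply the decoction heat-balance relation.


V_dec = V_total·(T_target − T_start)/(T_boil − T_start)
V_dec = 22.2·(67.2 − 50.9)/(100 − 50.9)

7.3699 L


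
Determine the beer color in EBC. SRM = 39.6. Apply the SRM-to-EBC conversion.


EBC = SRM · 1.97
EBC = 39.6 · 1.97

78.0120 EBC


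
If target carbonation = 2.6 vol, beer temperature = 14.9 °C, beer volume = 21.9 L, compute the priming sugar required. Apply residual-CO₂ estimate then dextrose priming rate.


residual = 14.695·(0.01821 + 0.09011·e^(−0.04·T));  sugar = (target − residual)·4.0·V
residual = 14.695·(0.01821 + 0.09011·e^(−0.04·14.9)) = 0.9972
sugar = (2.6 − 0.9972)·4.0·21.9

140.4029 g


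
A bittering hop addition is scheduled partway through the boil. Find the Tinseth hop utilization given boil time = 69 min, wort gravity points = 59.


U = 1.65·0.000125^(GP/1000) · (1 − e^(−0.04·t))/4.15
bigness = 1.65·0.000125^(59/1000) = 0.9710
boil_factor = (1 − e^(−0.04·69))/4.15 = 0.2257
U = 0.9710 · 0.2257

0.2192


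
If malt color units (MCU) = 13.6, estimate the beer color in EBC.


SRM = 1.4922·MCU^0.6859;  EBC = SRM·1.97
SRM = 1.4922·13.6^0.6859 = 8.9397
EBC = 8.9397·1.97

17.6111 EBC


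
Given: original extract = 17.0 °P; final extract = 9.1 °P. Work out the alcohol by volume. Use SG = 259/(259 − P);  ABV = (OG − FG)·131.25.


OG = 259/(259 − 17.0) = 1.0702
FG = 259/(259 − 9.1) = 1.0364
ABV = (1.0702 − 1.0364)·131.25

4.4406 % ABV


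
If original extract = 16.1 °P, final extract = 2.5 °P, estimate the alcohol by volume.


SG = 259/(259 − P);  ABV = (OG − FG)·131.25
OG = 259/(259 − 16.1) = 1.0663
FG = 259/(259 − 2.5) = 1.0097
ABV = (1.0663 − 1.0097)·131.25

7.4203 % ABV


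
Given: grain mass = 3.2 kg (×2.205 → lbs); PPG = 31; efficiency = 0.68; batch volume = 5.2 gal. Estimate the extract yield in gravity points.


points = lbs × PPG × eff / vol
lbs = 3.2 × 2.205 = 7.0560
points = 7.0560 × 31 × 0.68 / 5.2

28.6039 points


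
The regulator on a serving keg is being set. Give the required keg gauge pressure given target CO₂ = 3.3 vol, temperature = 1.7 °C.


psi = vols/(0.01821 + 0.09011·e^(−0.04·T)) − 14.695
psi = 3.3/(0.01821 + 0.09011·e^(−0.04·1.7)) − 14.695

17.5328 psi


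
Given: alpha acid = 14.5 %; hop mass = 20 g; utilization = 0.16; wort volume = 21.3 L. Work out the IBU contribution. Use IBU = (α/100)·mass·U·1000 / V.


IBU = (14.5/100)·20·0.16·1000 / 21.3

21.7840 IBU


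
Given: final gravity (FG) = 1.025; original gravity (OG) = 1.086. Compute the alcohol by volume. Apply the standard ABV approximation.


ABV = (OG − FG) · 131.25
ABV = (1.086 − 1.025) · 131.25

8.0063 % ABV


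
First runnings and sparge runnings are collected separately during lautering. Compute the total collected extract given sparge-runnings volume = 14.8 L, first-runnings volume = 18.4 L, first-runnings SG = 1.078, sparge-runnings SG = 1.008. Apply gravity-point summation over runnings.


total = Σ (SG_i − 1)·1000·V_i
first = (1.078 − 1)·1000·18.4 = 1435.2000
sparge = (1.008 − 1)·1000·14.8 = 118.4000
total = 1435.2000 + 118.4000

1553.6000 gravity·L


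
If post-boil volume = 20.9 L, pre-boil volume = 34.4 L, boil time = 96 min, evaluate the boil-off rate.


rate = (V_pre − V_post) / (t_min/60)
rate = (34.4 − 20.9) / (96/60)

8.4375 L/hr


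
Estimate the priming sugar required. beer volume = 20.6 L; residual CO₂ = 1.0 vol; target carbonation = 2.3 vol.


sugar = (target − residual)·4.0·V
sugar = (2.3 − 1.0)·4.0·20.6

107.1200 g


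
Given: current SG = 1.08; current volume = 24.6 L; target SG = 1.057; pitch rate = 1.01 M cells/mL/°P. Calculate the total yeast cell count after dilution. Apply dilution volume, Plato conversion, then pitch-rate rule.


V_w = V·((SG_c−1)/(SG_t−1)−1);  °P = 259 − 259/SG_t;  cells = rate·(V+V_w)·°P
V_w = 24.6·((1.08−1)/(1.057−1)−1) = 9.9263
V_final = 24.6 + 9.9263 = 34.5263
°P = 259 − 259/1.057 = 13.9669
cells = 1.01·34.5263·13.9669

487.0474 billion cells


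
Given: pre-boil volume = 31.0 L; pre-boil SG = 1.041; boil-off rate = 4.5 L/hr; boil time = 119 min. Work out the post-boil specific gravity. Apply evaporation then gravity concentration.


V_post = V_pre − rate·(t/60);  SG_post = 1 + (SG_pre−1)·V_pre/V_post
V_post = 31.0 − 4.5·(119/60) = 22.0750
SG_post = 1 + (1.041 − 1)·31.0/22.0750

1.0576


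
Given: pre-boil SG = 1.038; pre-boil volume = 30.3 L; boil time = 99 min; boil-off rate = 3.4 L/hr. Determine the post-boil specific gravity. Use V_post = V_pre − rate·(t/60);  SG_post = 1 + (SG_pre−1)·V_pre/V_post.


V_post = 30.3 − 3.4·(99/60) = 24.6900
SG_post = 1 + (1.038 − 1)·30.3/24.6900

1.0466


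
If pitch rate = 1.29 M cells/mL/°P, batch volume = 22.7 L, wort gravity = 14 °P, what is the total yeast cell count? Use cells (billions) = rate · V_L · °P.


cells = 1.29 · 22.7 · 14

409.9620 billion cells


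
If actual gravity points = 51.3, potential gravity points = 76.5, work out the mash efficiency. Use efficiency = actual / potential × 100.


efficiency = 51.3 / 76.5 × 100

67.0588 %


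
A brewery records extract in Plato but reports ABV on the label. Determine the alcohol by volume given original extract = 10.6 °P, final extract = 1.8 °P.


SG = 259/(259 − P);  ABV = (OG − FG)·131.25
OG = 259/(259 − 10.6) = 1.0427
FG = 259/(259 − 1.8) = 1.0070
ABV = (1.0427 − 1.0070)·131.25

4.6823 % ABV


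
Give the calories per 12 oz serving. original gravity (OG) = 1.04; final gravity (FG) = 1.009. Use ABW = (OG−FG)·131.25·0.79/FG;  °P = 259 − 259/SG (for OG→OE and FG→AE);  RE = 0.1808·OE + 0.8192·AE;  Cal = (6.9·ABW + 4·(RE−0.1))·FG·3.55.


ABW = (1.04 − 1.009)·131.25·0.79/1.009 = 3.1856
OE = 259 − 259/1.04 = 9.9615 °P
AE = 259 − 259/1.009 = 2.3102 °P
RE = 0.1808·9.9615 + 0.8192·2.3102 = 3.6936 °P
Cal = (6.9·3.1856 + 4·(3.6936−0.1))·1.009·3.55

130.2225 kcal


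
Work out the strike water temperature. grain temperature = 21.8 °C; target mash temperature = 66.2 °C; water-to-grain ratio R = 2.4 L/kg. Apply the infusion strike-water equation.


T_strike = (0.41/R)·(T_mash − T_grain) + T_mash
T_strike = (0.41/2.4)·(66.2 − 21.8) + 66.2

73.7850 °C


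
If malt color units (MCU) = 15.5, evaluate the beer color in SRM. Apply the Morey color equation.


SRM = 1.4922 · MCU^0.6859
SRM = 1.4922 · 15.5^0.6859

9.7786 SRM


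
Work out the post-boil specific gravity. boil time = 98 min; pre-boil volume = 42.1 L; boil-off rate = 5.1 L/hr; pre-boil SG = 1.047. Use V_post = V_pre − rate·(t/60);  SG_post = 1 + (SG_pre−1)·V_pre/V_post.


V_post = 42.1 − 5.1·(98/60) = 33.7700
SG_post = 1 + (1.047 − 1)·42.1/33.7700

1.0586


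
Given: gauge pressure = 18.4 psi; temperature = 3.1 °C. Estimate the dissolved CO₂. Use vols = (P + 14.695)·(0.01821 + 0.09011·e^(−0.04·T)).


vols = (18.4 + 14.695)·(0.01821 + 0.09011·e^(−0.04·3.1))

3.2371 volumes


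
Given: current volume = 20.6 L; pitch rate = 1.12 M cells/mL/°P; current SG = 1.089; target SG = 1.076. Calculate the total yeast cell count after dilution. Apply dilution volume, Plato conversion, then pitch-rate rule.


V_w = V·((SG_c−1)/(SG_t−1)−1);  °P = 259 − 259/SG_t;  cells = rate·(V+V_w)·°P
V_w = 20.6·((1.089−1)/(1.076−1)−1) = 3.5237
V_final = 20.6 + 3.5237 = 24.1237
°P = 259 − 259/1.076 = 18.2937
cells = 1.12·24.1237·18.2937

494.2683 billion cells


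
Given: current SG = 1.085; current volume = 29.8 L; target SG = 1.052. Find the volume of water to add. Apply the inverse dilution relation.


V_water = V·((SG_curr − 1)/(SG_target − 1) − 1)
V_water = 29.8·((1.085 − 1)/(1.052 − 1) − 1)

18.9115 L


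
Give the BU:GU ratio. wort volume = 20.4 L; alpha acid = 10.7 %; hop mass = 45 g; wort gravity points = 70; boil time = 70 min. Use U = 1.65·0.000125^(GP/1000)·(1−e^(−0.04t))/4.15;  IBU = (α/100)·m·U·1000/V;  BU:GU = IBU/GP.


U = 1.65·0.000125^(70/1000)·(1−e^(−0.04·70))/4.15 = 0.1991
IBU = (10.7/100)·45·0.1991·1000/20.4 = 46.9828
BU:GU = 46.9828/70

0.6712


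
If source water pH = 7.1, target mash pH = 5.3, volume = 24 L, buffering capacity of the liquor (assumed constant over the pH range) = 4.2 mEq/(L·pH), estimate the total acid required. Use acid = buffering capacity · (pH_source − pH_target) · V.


acid = 4.2 · (7.1 − 5.3) · 24

181.4400 mEq


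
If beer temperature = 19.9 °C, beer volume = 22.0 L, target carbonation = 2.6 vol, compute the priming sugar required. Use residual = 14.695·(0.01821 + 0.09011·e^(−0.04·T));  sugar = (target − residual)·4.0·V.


residual = 14.695·(0.01821 + 0.09011·e^(−0.04·19.9)) = 0.8650
sugar = (2.6 − 0.8650)·4.0·22.0

152.6829 g


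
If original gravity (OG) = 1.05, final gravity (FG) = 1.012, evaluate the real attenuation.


AA = (OG−FG)/(OG−1)·100;  RA = AA·0.8192
AA = (1.05 − 1.012)/(1.05 − 1)·100 = 76.0000
RA = 76.0000·0.8192

62.2592 %


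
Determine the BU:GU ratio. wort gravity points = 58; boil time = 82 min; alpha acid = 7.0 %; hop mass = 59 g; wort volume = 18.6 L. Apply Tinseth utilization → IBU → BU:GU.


U = 1.65·0.000125^(GP/1000)·(1−e^(−0.04t))/4.15;  IBU = (α/100)·m·U·1000/V;  BU:GU = IBU/GP
U = 1.65·0.000125^(58/1000)·(1−e^(−0.04·82))/4.15 = 0.2272
IBU = (7.0/100)·59·0.2272·1000/18.6 = 50.4471
BU:GU = 50.4471/58

0.8698


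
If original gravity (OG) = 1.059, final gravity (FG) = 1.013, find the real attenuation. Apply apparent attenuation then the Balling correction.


AA = (OG−FG)/(OG−1)·100;  RA = AA·0.8192
AA = (1.059 − 1.013)/(1.059 − 1)·100 = 77.9661
RA = 77.9661·0.8192

63.8698 %


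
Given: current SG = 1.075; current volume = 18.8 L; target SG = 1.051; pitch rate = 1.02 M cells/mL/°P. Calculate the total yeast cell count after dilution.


V_w = V·((SG_c−1)/(SG_t−1)−1);  °P = 259 − 259/SG_t;  cells = rate·(V+V_w)·°P
V_w = 18.8·((1.075−1)/(1.051−1)−1) = 8.8471
V_final = 18.8 + 8.8471 = 27.6471
°P = 259 − 259/1.051 = 12.5680
cells = 1.02·27.6471·12.5680

354.4185 billion cells


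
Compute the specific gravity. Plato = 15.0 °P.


SG = 259/(259 − P)
SG = 259/(259 − 15.0)

1.0615


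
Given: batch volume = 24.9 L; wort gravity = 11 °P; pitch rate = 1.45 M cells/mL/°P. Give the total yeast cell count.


cells (billions) = rate · V_L · °P
cells = 1.45 · 24.9 · 11

397.1550 billion cells


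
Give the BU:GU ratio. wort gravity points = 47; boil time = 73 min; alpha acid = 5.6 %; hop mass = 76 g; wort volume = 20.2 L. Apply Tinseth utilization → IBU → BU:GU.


U = 1.65·0.000125^(GP/1000)·(1−e^(−0.04t))/4.15;  IBU = (α/100)·m·U·1000/V;  BU:GU = IBU/GP
U = 1.65·0.000125^(47/1000)·(1−e^(−0.04·73))/4.15 = 0.2466
IBU = (5.6/100)·76·0.2466·1000/20.2 = 51.9472
BU:GU = 51.9472/47

1.1053


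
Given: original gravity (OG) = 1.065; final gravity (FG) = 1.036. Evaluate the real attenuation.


AA = (OG−FG)/(OG−1)·100;  RA = AA·0.8192
AA = (1.065 − 1.036)/(1.065 − 1)·100 = 44.6154
RA = 44.6154·0.8192

36.5489 %


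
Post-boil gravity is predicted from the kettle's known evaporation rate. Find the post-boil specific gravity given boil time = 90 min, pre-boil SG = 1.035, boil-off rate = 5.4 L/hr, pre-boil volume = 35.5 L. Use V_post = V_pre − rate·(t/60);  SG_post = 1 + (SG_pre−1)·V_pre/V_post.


V_post = 35.5 − 5.4·(90/60) = 27.4000
SG_post = 1 + (1.035 − 1)·35.5/27.4000

1.0453


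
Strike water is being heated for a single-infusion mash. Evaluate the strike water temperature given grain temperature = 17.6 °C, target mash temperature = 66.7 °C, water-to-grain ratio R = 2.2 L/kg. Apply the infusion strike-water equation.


T_strike = (0.41/R)·(T_mash − T_grain) + T_mash
T_strike = (0.41/2.2)·(66.7 − 17.6) + 66.7

75.8505 °C


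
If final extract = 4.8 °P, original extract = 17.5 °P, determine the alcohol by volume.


SG = 259/(259 − P);  ABV = (OG − FG)·131.25
OG = 259/(259 − 17.5) = 1.0725
FG = 259/(259 − 4.8) = 1.0189
ABV = (1.0725 − 1.0189)·131.25

7.0325 % ABV


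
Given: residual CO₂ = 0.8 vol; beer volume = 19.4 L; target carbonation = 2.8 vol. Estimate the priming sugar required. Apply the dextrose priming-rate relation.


sugar = (target − residual)·4.0·V
sugar = (2.8 − 0.8)·4.0·19.4

155.2000 g


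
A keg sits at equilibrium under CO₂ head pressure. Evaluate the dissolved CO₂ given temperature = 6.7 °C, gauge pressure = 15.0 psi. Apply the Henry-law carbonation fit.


vols = (P + 14.695)·(0.01821 + 0.09011·e^(−0.04·T))
vols = (15.0 + 14.695)·(0.01821 + 0.09011·e^(−0.04·6.7))

2.5875 volumes


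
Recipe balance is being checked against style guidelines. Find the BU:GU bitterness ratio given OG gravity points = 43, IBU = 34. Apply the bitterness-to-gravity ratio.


BU:GU = IBU / OG_points
BU:GU = 34 / 43

0.7907


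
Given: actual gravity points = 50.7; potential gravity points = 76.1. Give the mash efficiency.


efficiency = actual / potential × 100
efficiency = 50.7 / 76.1 × 100

66.6229 %


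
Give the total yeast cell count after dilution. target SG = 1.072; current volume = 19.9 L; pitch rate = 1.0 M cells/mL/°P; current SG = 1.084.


V_w = V·((SG_c−1)/(SG_t−1)−1);  °P = 259 − 259/SG_t;  cells = rate·(V+V_w)·°P
V_w = 19.9·((1.084−1)/(1.072−1)−1) = 3.3167
V_final = 19.9 + 3.3167 = 23.2167
°P = 259 − 259/1.072 = 17.3955
cells = 1.0·23.2167·17.3955

403.8660 billion cells


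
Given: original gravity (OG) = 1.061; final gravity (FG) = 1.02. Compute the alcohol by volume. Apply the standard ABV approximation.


ABV = (OG − FG) · 131.25
ABV = (1.061 − 1.02) · 131.25

5.3812 % ABV


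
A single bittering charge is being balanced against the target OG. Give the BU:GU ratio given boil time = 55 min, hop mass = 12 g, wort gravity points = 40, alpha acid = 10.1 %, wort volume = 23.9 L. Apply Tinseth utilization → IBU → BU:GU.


U = 1.65·0.000125^(GP/1000)·(1−e^(−0.04t))/4.15;  IBU = (α/100)·m·U·1000/V;  BU:GU = IBU/GP
U = 1.65·0.000125^(40/1000)·(1−e^(−0.04·55))/4.15 = 0.2468
IBU = (10.1/100)·12·0.2468·1000/23.9 = 12.5145
BU:GU = 12.5145/40

0.3129
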